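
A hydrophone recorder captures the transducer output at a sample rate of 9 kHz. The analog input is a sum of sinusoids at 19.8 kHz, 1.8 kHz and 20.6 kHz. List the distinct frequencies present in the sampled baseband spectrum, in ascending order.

1.8 kHz, 2.6 kHz

fs/2 = 4.5 kHz.
19.8 kHz mod fs = 1.8 kHz.
1.8 kHz ≤ fs/2 = 4.5 kHz, appears at 1.8 kHz.
1.8 kHz ≤ fs/2 = 4.5 kHz, passes unchanged.
20.6 kHz mod fs = 2.6 kHz.
2.6 kHz ≤ fs/2 = 4.5 kHz, appears at 2.6 kHz.
Distinct values: {1.8 kHz, 2.6 kHz}.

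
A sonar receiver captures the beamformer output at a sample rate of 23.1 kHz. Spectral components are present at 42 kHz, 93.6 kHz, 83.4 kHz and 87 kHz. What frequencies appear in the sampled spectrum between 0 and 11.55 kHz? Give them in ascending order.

fs/2 = 11.55 kHz.
42 kHz mod fs = 18.9 kHz.
18.9 kHz > fs/2 = 11.55 kHz, folds to fs − 18.9 kHz = 4.2 kHz.
93.6 kHz mod fs = 1.2 kHz.
1.2 kHz ≤ fs/2 = 11.55 kHz, appears at 1.2 kHz.
83.4 kHz mod fs = 14.1 kHz.
14.1 kHz > fs/2 = 11.55 kHz, folds to fs − 14.1 kHz = 9 kHz.
87 kHz mod fs = 17.7 kHz.
17.7 kHz > fs/2 = 11.55 kHz, folds to fs − 17.7 kHz = 5.4 kHz.
Distinct values: {1.2 kHz, 4.2 kHz, 5.4 kHz, 9 kHz}.

1.2 kHz, 4.2 kHz, 5.4 kHz, 9 kHz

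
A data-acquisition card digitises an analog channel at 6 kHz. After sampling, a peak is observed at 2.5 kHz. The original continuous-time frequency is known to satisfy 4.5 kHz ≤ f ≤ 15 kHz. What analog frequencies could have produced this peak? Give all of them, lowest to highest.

8.5 kHz, 9.5 kHz, 14.5 kHz

Frequencies that alias to 2.5 kHz are k·fs ± 2.5 kHz for integer k ≥ 0.
k=0: 2.5 kHz.
k=1: 3.5 kHz, 8.5 kHz.
k=2: 9.5 kHz, 14.5 kHz.
k=3: 15.5 kHz, 20.5 kHz.
Within [4.5 kHz, 15 kHz]: 8.5 kHz, 9.5 kHz, 14.5 kHz.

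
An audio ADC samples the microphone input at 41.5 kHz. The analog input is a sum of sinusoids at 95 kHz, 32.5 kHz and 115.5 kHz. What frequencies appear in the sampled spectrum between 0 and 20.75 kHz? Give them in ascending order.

9 kHz, 12 kHz

fs/2 = 20.75 kHz.
95 kHz mod fs = 12 kHz.
12 kHz ≤ fs/2 = 20.75 kHz, appears at 12 kHz.
32.5 kHz > fs/2 = 20.75 kHz, folds to fs − 32.5 kHz = 9 kHz.
115.5 kHz mod fs = 32.5 kHz.
32.5 kHz > fs/2 = 20.75 kHz, folds to fs − 32.5 kHz = 9 kHz.
Distinct values: {9 kHz, 12 kHz}.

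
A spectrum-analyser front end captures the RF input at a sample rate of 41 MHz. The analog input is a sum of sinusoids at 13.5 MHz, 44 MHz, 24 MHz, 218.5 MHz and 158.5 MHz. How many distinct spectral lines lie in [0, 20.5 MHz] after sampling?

fs/2 = 20.5 MHz.
13.5 MHz ≤ fs/2 = 20.5 MHz, passes unchanged.
44 MHz mod fs = 3 MHz.
3 MHz ≤ fs/2 = 20.5 MHz, appears at 3 MHz.
24 MHz > fs/2 = 20.5 MHz, folds to fs − 24 MHz = 17 MHz.
218.5 MHz mod fs = 13.5 MHz.
13.5 MHz ≤ fs/2 = 20.5 MHz, appears at 13.5 MHz.
158.5 MHz mod fs = 35.5 MHz.
35.5 MHz > fs/2 = 20.5 MHz, folds to fs − 35.5 MHz = 5.5 MHz.
Distinct values: {3 MHz, 5.5 MHz, 13.5 MHz, 17 MHz} → 4.

4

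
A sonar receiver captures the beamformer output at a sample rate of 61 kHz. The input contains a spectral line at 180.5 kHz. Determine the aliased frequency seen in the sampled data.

180.5 kHz mod fs = 58.5 kHz.
58.5 kHz > fs/2 = 30.5 kHz, folds to fs − 58.5 kHz = 2.5 kHz.

2.5 kHz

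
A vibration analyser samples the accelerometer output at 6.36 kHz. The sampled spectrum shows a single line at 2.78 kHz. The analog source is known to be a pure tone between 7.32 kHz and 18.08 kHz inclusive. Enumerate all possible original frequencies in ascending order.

Frequencies that alias to 2.78 kHz are k·fs ± 2.78 kHz for integer k ≥ 0.
k=0: 2.78 kHz.
k=1: 3.58 kHz, 9.14 kHz.
k=2: 9.94 kHz, 15.5 kHz.
k=3: 16.3 kHz, 21.86 kHz.
k=4: 22.66 kHz, 28.22 kHz.
Within [7.32 kHz, 18.08 kHz]: 9.14 kHz, 9.94 kHz, 15.5 kHz, 16.3 kHz.

9.14 kHz, 9.94 kHz, 15.5 kHz, 16.3 kHz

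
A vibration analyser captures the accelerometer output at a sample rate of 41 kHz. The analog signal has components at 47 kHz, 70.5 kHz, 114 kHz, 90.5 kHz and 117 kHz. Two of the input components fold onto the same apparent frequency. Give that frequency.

6 kHz

fs/2 = 20.5 kHz.
47 kHz mod fs = 6 kHz.
6 kHz ≤ fs/2 = 20.5 kHz, appears at 6 kHz.
70.5 kHz mod fs = 29.5 kHz.
29.5 kHz > fs/2 = 20.5 kHz, folds to fs − 29.5 kHz = 11.5 kHz.
114 kHz mod fs = 32 kHz.
32 kHz > fs/2 = 20.5 kHz, folds to fs − 32 kHz = 9 kHz.
90.5 kHz mod fs = 8.5 kHz.
8.5 kHz ≤ fs/2 = 20.5 kHz, appears at 8.5 kHz.
117 kHz mod fs = 35 kHz.
35 kHz > fs/2 = 20.5 kHz, folds to fs − 35 kHz = 6 kHz.
47 kHz and 117 kHz both map to 6 kHz.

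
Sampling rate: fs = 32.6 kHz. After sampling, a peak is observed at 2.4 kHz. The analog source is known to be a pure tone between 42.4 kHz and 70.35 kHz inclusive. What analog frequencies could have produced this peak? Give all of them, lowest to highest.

Frequencies that alias to 2.4 kHz are k·fs ± 2.4 kHz for integer k ≥ 0.
k=0: 2.4 kHz.
k=1: 30.2 kHz, 35 kHz.
k=2: 62.8 kHz, 67.6 kHz.
k=3: 95.4 kHz, 100.2 kHz.
Within [42.4 kHz, 70.35 kHz]: 62.8 kHz, 67.6 kHz.

62.8 kHz, 67.6 kHz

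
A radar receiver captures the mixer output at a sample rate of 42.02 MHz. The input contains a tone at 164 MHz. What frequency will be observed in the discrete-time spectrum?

4.08 MHz

164 MHz mod fs = 37.94 MHz.
37.94 MHz > fs/2 = 21.01 MHz, folds to fs − 37.94 MHz = 4.08 MHz.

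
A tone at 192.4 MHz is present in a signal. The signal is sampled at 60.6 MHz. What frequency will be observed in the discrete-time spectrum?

10.6 MHz

192.4 MHz mod fs = 10.6 MHz.
10.6 MHz ≤ fs/2 = 30.3 MHz, appears at 10.6 MHz.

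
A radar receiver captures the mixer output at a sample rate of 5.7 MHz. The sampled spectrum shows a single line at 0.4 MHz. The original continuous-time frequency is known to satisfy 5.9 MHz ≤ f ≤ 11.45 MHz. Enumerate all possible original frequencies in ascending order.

Frequencies that alias to 0.4 MHz are k·fs ± 0.4 MHz for integer k ≥ 0.
k=0: 0.4 MHz.
k=1: 5.3 MHz, 6.1 MHz.
k=2: 11 MHz, 11.8 MHz.
k=3: 16.7 MHz, 17.5 MHz.
Within [5.9 MHz, 11.45 MHz]: 6.1 MHz, 11 MHz.

6.1 MHz, 11 MHz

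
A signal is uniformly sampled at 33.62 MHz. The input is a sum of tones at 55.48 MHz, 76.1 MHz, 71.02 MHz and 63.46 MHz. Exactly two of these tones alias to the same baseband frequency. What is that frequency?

fs/2 = 16.81 MHz.
55.48 MHz mod fs = 21.86 MHz.
21.86 MHz > fs/2 = 16.81 MHz, folds to fs − 21.86 MHz = 11.76 MHz.
76.1 MHz mod fs = 8.86 MHz.
8.86 MHz ≤ fs/2 = 16.81 MHz, appears at 8.86 MHz.
71.02 MHz mod fs = 3.78 MHz.
3.78 MHz ≤ fs/2 = 16.81 MHz, appears at 3.78 MHz.
63.46 MHz mod fs = 29.84 MHz.
29.84 MHz > fs/2 = 16.81 MHz, folds to fs − 29.84 MHz = 3.78 MHz.
63.46 MHz and 71.02 MHz both map to 3.78 MHz.

3.78 MHz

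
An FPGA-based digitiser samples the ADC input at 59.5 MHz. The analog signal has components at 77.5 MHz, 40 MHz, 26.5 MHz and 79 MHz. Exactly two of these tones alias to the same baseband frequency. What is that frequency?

19.5 MHz

fs/2 = 29.75 MHz.
77.5 MHz mod fs = 18 MHz.
18 MHz ≤ fs/2 = 29.75 MHz, appears at 18 MHz.
40 MHz > fs/2 = 29.75 MHz, folds to fs − 40 MHz = 19.5 MHz.
26.5 MHz ≤ fs/2 = 29.75 MHz, passes unchanged.
79 MHz mod fs = 19.5 MHz.
19.5 MHz ≤ fs/2 = 29.75 MHz, appears at 19.5 MHz.
40 MHz and 79 MHz both map to 19.5 MHz.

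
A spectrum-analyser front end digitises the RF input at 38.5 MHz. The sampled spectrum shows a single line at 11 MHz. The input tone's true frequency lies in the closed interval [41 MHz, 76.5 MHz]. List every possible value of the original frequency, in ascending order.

Frequencies that alias to 11 MHz are k·fs ± 11 MHz for integer k ≥ 0.
k=0: 11 MHz.
k=1: 27.5 MHz, 49.5 MHz.
k=2: 66 MHz, 88 MHz.
k=3: 104.5 MHz, 126.5 MHz.
Within [41 MHz, 76.5 MHz]: 49.5 MHz, 66 MHz.

49.5 MHz, 66 MHz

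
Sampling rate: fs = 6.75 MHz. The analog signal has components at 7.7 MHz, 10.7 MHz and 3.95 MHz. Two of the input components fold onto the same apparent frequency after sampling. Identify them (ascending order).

3.95 MHz, 10.7 MHz

fs/2 = 3.375 MHz.
7.7 MHz mod fs = 0.95 MHz.
0.95 MHz ≤ fs/2 = 3.375 MHz, appears at 0.95 MHz.
10.7 MHz mod fs = 3.95 MHz.
3.95 MHz > fs/2 = 3.375 MHz, folds to fs − 3.95 MHz = 2.8 MHz.
3.95 MHz > fs/2 = 3.375 MHz, folds to fs − 3.95 MHz = 2.8 MHz.
3.95 MHz and 10.7 MHz both map to 2.8 MHz.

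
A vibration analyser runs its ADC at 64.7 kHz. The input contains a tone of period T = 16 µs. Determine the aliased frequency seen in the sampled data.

T = 16 µs → f = 1/T = 62.5 kHz.
62.5 kHz > fs/2 = 32.35 kHz, folds to fs − 62.5 kHz = 2.2 kHz.

2.2 kHz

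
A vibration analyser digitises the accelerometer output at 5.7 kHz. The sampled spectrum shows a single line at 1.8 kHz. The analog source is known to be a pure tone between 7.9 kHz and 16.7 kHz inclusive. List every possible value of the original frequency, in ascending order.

9.6 kHz, 13.2 kHz, 15.3 kHz

Frequencies that alias to 1.8 kHz are k·fs ± 1.8 kHz for integer k ≥ 0.
k=0: 1.8 kHz.
k=1: 3.9 kHz, 7.5 kHz.
k=2: 9.6 kHz, 13.2 kHz.
k=3: 15.3 kHz, 18.9 kHz.
k=4: 21 kHz, 24.6 kHz.
Within [7.9 kHz, 16.7 kHz]: 9.6 kHz, 13.2 kHz, 15.3 kHz.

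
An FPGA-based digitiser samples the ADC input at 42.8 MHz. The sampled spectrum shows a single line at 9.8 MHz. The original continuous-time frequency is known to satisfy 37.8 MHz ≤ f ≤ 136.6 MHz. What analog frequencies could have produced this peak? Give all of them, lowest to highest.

Frequencies that alias to 9.8 MHz are k·fs ± 9.8 MHz for integer k ≥ 0.
k=0: 9.8 MHz.
k=1: 33 MHz, 52.6 MHz.
k=2: 75.8 MHz, 95.4 MHz.
k=3: 118.6 MHz, 138.2 MHz.
k=4: 161.4 MHz, 181 MHz.
Within [37.8 MHz, 136.6 MHz]: 52.6 MHz, 75.8 MHz, 95.4 MHz, 118.6 MHz.

52.6 MHz, 75.8 MHz, 95.4 MHz, 118.6 MHz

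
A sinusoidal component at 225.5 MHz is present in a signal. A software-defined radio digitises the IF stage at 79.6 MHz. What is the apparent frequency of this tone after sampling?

13.3 MHz

225.5 MHz mod fs = 66.3 MHz.
66.3 MHz > fs/2 = 39.8 MHz, folds to fs − 66.3 MHz = 13.3 MHz.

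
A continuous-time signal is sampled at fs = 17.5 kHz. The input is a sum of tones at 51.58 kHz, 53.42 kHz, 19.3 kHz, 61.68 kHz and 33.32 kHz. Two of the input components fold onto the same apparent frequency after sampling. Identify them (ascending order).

fs/2 = 8.75 kHz.
51.58 kHz mod fs = 16.58 kHz.
16.58 kHz > fs/2 = 8.75 kHz, folds to fs − 16.58 kHz = 0.92 kHz.
53.42 kHz mod fs = 0.92 kHz.
0.92 kHz ≤ fs/2 = 8.75 kHz, appears at 0.92 kHz.
19.3 kHz mod fs = 1.8 kHz.
1.8 kHz ≤ fs/2 = 8.75 kHz, appears at 1.8 kHz.
61.68 kHz mod fs = 9.18 kHz.
9.18 kHz > fs/2 = 8.75 kHz, folds to fs − 9.18 kHz = 8.32 kHz.
33.32 kHz mod fs = 15.82 kHz.
15.82 kHz > fs/2 = 8.75 kHz, folds to fs − 15.82 kHz = 1.68 kHz.
51.58 kHz and 53.42 kHz both map to 0.92 kHz.

51.58 kHz, 53.42 kHz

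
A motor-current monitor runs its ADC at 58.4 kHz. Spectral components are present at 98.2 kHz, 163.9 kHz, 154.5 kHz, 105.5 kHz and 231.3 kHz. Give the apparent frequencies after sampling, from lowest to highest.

2.3 kHz, 11.3 kHz, 18.6 kHz, 20.7 kHz

fs/2 = 29.2 kHz.
98.2 kHz mod fs = 39.8 kHz.
39.8 kHz > fs/2 = 29.2 kHz, folds to fs − 39.8 kHz = 18.6 kHz.
163.9 kHz mod fs = 47.1 kHz.
47.1 kHz > fs/2 = 29.2 kHz, folds to fs − 47.1 kHz = 11.3 kHz.
154.5 kHz mod fs = 37.7 kHz.
37.7 kHz > fs/2 = 29.2 kHz, folds to fs − 37.7 kHz = 20.7 kHz.
105.5 kHz mod fs = 47.1 kHz.
47.1 kHz > fs/2 = 29.2 kHz, folds to fs − 47.1 kHz = 11.3 kHz.
231.3 kHz mod fs = 56.1 kHz.
56.1 kHz > fs/2 = 29.2 kHz, folds to fs − 56.1 kHz = 2.3 kHz.
Distinct values: {2.3 kHz, 11.3 kHz, 18.6 kHz, 20.7 kHz}.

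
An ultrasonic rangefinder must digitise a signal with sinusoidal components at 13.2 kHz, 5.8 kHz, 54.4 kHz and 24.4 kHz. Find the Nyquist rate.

Highest-frequency component: 54.4 kHz.
Nyquist rate = 2 × 54.4 kHz = 108.8 kHz.

108.8 kHz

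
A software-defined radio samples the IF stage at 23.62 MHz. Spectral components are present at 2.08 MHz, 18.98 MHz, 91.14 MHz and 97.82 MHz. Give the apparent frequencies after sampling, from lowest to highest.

fs/2 = 11.81 MHz.
2.08 MHz ≤ fs/2 = 11.81 MHz, passes unchanged.
18.98 MHz > fs/2 = 11.81 MHz, folds to fs − 18.98 MHz = 4.64 MHz.
91.14 MHz mod fs = 20.28 MHz.
20.28 MHz > fs/2 = 11.81 MHz, folds to fs − 20.28 MHz = 3.34 MHz.
97.82 MHz mod fs = 3.34 MHz.
3.34 MHz ≤ fs/2 = 11.81 MHz, appears at 3.34 MHz.
Distinct values: {2.08 MHz, 3.34 MHz, 4.64 MHz}.

2.08 MHz, 3.34 MHz, 4.64 MHz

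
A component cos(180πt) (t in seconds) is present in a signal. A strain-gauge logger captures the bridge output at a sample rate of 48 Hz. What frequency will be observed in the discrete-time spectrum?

ω = 180π rad/s → f = ω/(2π) = 90 Hz.
90 Hz mod fs = 42 Hz.
42 Hz > fs/2 = 24 Hz, folds to fs − 42 Hz = 6 Hz.

6 Hz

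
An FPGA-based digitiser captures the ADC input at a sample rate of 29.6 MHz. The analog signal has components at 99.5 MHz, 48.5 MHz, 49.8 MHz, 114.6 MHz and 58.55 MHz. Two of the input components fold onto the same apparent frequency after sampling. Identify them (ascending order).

48.5 MHz, 99.5 MHz

fs/2 = 14.8 MHz.
99.5 MHz mod fs = 10.7 MHz.
10.7 MHz ≤ fs/2 = 14.8 MHz, appears at 10.7 MHz.
48.5 MHz mod fs = 18.9 MHz.
18.9 MHz > fs/2 = 14.8 MHz, folds to fs − 18.9 MHz = 10.7 MHz.
49.8 MHz mod fs = 20.2 MHz.
20.2 MHz > fs/2 = 14.8 MHz, folds to fs − 20.2 MHz = 9.4 MHz.
114.6 MHz mod fs = 25.8 MHz.
25.8 MHz > fs/2 = 14.8 MHz, folds to fs − 25.8 MHz = 3.8 MHz.
58.55 MHz mod fs = 28.95 MHz.
28.95 MHz > fs/2 = 14.8 MHz, folds to fs − 28.95 MHz = 0.65 MHz.
48.5 MHz and 99.5 MHz both map to 10.7 MHz.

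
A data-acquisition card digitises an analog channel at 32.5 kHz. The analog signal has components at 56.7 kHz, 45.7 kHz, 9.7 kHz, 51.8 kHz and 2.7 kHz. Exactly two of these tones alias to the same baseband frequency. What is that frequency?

fs/2 = 16.25 kHz.
56.7 kHz mod fs = 24.2 kHz.
24.2 kHz > fs/2 = 16.25 kHz, folds to fs − 24.2 kHz = 8.3 kHz.
45.7 kHz mod fs = 13.2 kHz.
13.2 kHz ≤ fs/2 = 16.25 kHz, appears at 13.2 kHz.
9.7 kHz ≤ fs/2 = 16.25 kHz, passes unchanged.
51.8 kHz mod fs = 19.3 kHz.
19.3 kHz > fs/2 = 16.25 kHz, folds to fs − 19.3 kHz = 13.2 kHz.
2.7 kHz ≤ fs/2 = 16.25 kHz, passes unchanged.
45.7 kHz and 51.8 kHz both map to 13.2 kHz.

13.2 kHz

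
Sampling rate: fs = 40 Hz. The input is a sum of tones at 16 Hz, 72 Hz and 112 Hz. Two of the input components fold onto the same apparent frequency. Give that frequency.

fs/2 = 20 Hz.
16 Hz ≤ fs/2 = 20 Hz, passes unchanged.
72 Hz mod fs = 32 Hz.
32 Hz > fs/2 = 20 Hz, folds to fs − 32 Hz = 8 Hz.
112 Hz mod fs = 32 Hz.
32 Hz > fs/2 = 20 Hz, folds to fs − 32 Hz = 8 Hz.
72 Hz and 112 Hz both map to 8 Hz.

8 Hz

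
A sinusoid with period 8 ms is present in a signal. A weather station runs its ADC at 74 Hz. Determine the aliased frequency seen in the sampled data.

T = 8 ms → f = 1/T = 125 Hz.
125 Hz mod fs = 51 Hz.
51 Hz > fs/2 = 37 Hz, folds to fs − 51 Hz = 23 Hz.

23 Hz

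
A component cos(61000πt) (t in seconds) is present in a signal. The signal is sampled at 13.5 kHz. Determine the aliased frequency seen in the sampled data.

3.5 kHz

ω = 61000π rad/s → f = ω/(2π) = 30500 Hz = 30.5 kHz.
30.5 kHz mod fs = 3.5 kHz.
3.5 kHz ≤ fs/2 = 6.75 kHz, appears at 3.5 kHz.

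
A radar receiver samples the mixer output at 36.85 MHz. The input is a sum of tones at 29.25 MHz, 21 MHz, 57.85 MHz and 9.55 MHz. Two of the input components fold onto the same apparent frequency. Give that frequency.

15.85 MHz

fs/2 = 18.425 MHz.
29.25 MHz > fs/2 = 18.425 MHz, folds to fs − 29.25 MHz = 7.6 MHz.
21 MHz > fs/2 = 18.425 MHz, folds to fs − 21 MHz = 15.85 MHz.
57.85 MHz mod fs = 21 MHz.
21 MHz > fs/2 = 18.425 MHz, folds to fs − 21 MHz = 15.85 MHz.
9.55 MHz ≤ fs/2 = 18.425 MHz, passes unchanged.
21 MHz and 57.85 MHz both map to 15.85 MHz.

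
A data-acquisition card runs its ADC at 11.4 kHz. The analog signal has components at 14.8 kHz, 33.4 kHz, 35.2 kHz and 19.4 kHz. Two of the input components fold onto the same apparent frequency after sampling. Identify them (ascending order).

14.8 kHz, 19.4 kHz

fs/2 = 5.7 kHz.
14.8 kHz mod fs = 3.4 kHz.
3.4 kHz ≤ fs/2 = 5.7 kHz, appears at 3.4 kHz.
33.4 kHz mod fs = 10.6 kHz.
10.6 kHz > fs/2 = 5.7 kHz, folds to fs − 10.6 kHz = 0.8 kHz.
35.2 kHz mod fs = 1 kHz.
1 kHz ≤ fs/2 = 5.7 kHz, appears at 1 kHz.
19.4 kHz mod fs = 8 kHz.
8 kHz > fs/2 = 5.7 kHz, folds to fs − 8 kHz = 3.4 kHz.
14.8 kHz and 19.4 kHz both map to 3.4 kHz.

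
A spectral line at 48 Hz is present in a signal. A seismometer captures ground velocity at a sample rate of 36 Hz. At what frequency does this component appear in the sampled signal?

12 Hz

48 Hz mod fs = 12 Hz.
12 Hz ≤ fs/2 = 18 Hz, appears at 12 Hz.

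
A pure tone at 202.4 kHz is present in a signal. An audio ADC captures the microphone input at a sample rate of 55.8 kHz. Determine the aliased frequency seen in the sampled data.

20.8 kHz

202.4 kHz mod fs = 35 kHz.
35 kHz > fs/2 = 27.9 kHz, folds to fs − 35 kHz = 20.8 kHz.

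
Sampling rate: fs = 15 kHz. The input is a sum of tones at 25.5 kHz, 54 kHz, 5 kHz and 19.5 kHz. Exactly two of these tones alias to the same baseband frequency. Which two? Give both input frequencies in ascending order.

fs/2 = 7.5 kHz.
25.5 kHz mod fs = 10.5 kHz.
10.5 kHz > fs/2 = 7.5 kHz, folds to fs − 10.5 kHz = 4.5 kHz.
54 kHz mod fs = 9 kHz.
9 kHz > fs/2 = 7.5 kHz, folds to fs − 9 kHz = 6 kHz.
5 kHz ≤ fs/2 = 7.5 kHz, passes unchanged.
19.5 kHz mod fs = 4.5 kHz.
4.5 kHz ≤ fs/2 = 7.5 kHz, appears at 4.5 kHz.
19.5 kHz and 25.5 kHz both map to 4.5 kHz.

19.5 kHz, 25.5 kHz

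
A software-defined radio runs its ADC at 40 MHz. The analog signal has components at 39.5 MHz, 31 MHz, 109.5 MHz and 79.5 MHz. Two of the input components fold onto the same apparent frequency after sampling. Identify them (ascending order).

fs/2 = 20 MHz.
39.5 MHz > fs/2 = 20 MHz, folds to fs − 39.5 MHz = 0.5 MHz.
31 MHz > fs/2 = 20 MHz, folds to fs − 31 MHz = 9 MHz.
109.5 MHz mod fs = 29.5 MHz.
29.5 MHz > fs/2 = 20 MHz, folds to fs − 29.5 MHz = 10.5 MHz.
79.5 MHz mod fs = 39.5 MHz.
39.5 MHz > fs/2 = 20 MHz, folds to fs − 39.5 MHz = 0.5 MHz.
39.5 MHz and 79.5 MHz both map to 0.5 MHz.

39.5 MHz, 79.5 MHz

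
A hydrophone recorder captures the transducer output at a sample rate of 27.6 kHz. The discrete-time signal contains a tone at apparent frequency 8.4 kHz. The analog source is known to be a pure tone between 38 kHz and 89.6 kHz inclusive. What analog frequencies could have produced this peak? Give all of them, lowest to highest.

Frequencies that alias to 8.4 kHz are k·fs ± 8.4 kHz for integer k ≥ 0.
k=0: 8.4 kHz.
k=1: 19.2 kHz, 36 kHz.
k=2: 46.8 kHz, 63.6 kHz.
k=3: 74.4 kHz, 91.2 kHz.
k=4: 102 kHz, 118.8 kHz.
Within [38 kHz, 89.6 kHz]: 46.8 kHz, 63.6 kHz, 74.4 kHz.

46.8 kHz, 63.6 kHz, 74.4 kHz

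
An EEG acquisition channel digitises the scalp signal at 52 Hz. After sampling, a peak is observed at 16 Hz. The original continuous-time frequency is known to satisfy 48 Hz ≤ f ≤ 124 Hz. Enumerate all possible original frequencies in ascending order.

Frequencies that alias to 16 Hz are k·fs ± 16 Hz for integer k ≥ 0.
k=0: 16 Hz.
k=1: 36 Hz, 68 Hz.
k=2: 88 Hz, 120 Hz.
k=3: 140 Hz, 172 Hz.
Within [48 Hz, 124 Hz]: 68 Hz, 88 Hz, 120 Hz.

68 Hz, 88 Hz, 120 Hz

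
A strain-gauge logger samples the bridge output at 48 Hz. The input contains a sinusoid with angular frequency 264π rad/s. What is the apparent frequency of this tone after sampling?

ω = 264π rad/s → f = ω/(2π) = 132 Hz.
132 Hz mod fs = 36 Hz.
36 Hz > fs/2 = 24 Hz, folds to fs − 36 Hz = 12 Hz.

12 Hz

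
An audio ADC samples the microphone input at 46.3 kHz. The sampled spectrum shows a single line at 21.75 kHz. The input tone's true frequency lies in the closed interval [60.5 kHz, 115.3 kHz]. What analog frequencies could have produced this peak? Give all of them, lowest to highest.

Frequencies that alias to 21.75 kHz are k·fs ± 21.75 kHz for integer k ≥ 0.
k=0: 21.75 kHz.
k=1: 24.55 kHz, 68.05 kHz.
k=2: 70.85 kHz, 114.35 kHz.
k=3: 117.15 kHz, 160.65 kHz.
Within [60.5 kHz, 115.3 kHz]: 68.05 kHz, 70.85 kHz, 114.35 kHz.

68.05 kHz, 70.85 kHz, 114.35 kHz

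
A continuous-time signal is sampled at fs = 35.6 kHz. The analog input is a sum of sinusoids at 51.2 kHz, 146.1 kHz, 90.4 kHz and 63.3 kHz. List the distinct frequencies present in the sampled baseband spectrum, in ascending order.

3.7 kHz, 7.9 kHz, 15.6 kHz, 16.4 kHz

fs/2 = 17.8 kHz.
51.2 kHz mod fs = 15.6 kHz.
15.6 kHz ≤ fs/2 = 17.8 kHz, appears at 15.6 kHz.
146.1 kHz mod fs = 3.7 kHz.
3.7 kHz ≤ fs/2 = 17.8 kHz, appears at 3.7 kHz.
90.4 kHz mod fs = 19.2 kHz.
19.2 kHz > fs/2 = 17.8 kHz, folds to fs − 19.2 kHz = 16.4 kHz.
63.3 kHz mod fs = 27.7 kHz.
27.7 kHz > fs/2 = 17.8 kHz, folds to fs − 27.7 kHz = 7.9 kHz.
Distinct values: {3.7 kHz, 7.9 kHz, 15.6 kHz, 16.4 kHz}.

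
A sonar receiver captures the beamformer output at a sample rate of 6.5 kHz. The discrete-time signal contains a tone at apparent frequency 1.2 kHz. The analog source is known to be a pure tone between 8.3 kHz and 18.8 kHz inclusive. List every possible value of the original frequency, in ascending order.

11.8 kHz, 14.2 kHz, 18.3 kHz

Frequencies that alias to 1.2 kHz are k·fs ± 1.2 kHz for integer k ≥ 0.
k=0: 1.2 kHz.
k=1: 5.3 kHz, 7.7 kHz.
k=2: 11.8 kHz, 14.2 kHz.
k=3: 18.3 kHz, 20.7 kHz.
k=4: 24.8 kHz, 27.2 kHz.
Within [8.3 kHz, 18.8 kHz]: 11.8 kHz, 14.2 kHz, 18.3 kHz.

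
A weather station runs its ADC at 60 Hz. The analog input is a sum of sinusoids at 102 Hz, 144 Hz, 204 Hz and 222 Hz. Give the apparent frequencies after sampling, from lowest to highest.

fs/2 = 30 Hz.
102 Hz mod fs = 42 Hz.
42 Hz > fs/2 = 30 Hz, folds to fs − 42 Hz = 18 Hz.
144 Hz mod fs = 24 Hz.
24 Hz ≤ fs/2 = 30 Hz, appears at 24 Hz.
204 Hz mod fs = 24 Hz.
24 Hz ≤ fs/2 = 30 Hz, appears at 24 Hz.
222 Hz mod fs = 42 Hz.
42 Hz > fs/2 = 30 Hz, folds to fs − 42 Hz = 18 Hz.
Distinct values: {18 Hz, 24 Hz}.

18 Hz, 24 Hz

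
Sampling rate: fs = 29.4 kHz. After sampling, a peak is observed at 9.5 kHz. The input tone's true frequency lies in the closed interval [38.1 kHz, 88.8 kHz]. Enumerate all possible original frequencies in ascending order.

38.9 kHz, 49.3 kHz, 68.3 kHz, 78.7 kHz

Frequencies that alias to 9.5 kHz are k·fs ± 9.5 kHz for integer k ≥ 0.
k=0: 9.5 kHz.
k=1: 19.9 kHz, 38.9 kHz.
k=2: 49.3 kHz, 68.3 kHz.
k=3: 78.7 kHz, 97.7 kHz.
k=4: 108.1 kHz, 127.1 kHz.
Within [38.1 kHz, 88.8 kHz]: 38.9 kHz, 49.3 kHz, 68.3 kHz, 78.7 kHz.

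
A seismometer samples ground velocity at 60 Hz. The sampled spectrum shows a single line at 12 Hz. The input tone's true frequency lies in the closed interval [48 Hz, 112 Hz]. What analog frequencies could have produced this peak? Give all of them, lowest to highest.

Frequencies that alias to 12 Hz are k·fs ± 12 Hz for integer k ≥ 0.
k=0: 12 Hz.
k=1: 48 Hz, 72 Hz.
k=2: 108 Hz, 132 Hz.
k=3: 168 Hz, 192 Hz.
Within [48 Hz, 112 Hz]: 48 Hz, 72 Hz, 108 Hz.

48 Hz, 72 Hz, 108 Hz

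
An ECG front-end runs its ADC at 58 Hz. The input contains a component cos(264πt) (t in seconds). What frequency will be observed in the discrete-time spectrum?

ω = 264π rad/s → f = ω/(2π) = 132 Hz.
132 Hz mod fs = 16 Hz.
16 Hz ≤ fs/2 = 29 Hz, appears at 16 Hz.

16 Hz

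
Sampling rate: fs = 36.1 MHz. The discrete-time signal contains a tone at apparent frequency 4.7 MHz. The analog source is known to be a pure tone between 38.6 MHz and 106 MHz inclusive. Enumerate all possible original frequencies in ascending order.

40.8 MHz, 67.5 MHz, 76.9 MHz, 103.6 MHz

Frequencies that alias to 4.7 MHz are k·fs ± 4.7 MHz for integer k ≥ 0.
k=0: 4.7 MHz.
k=1: 31.4 MHz, 40.8 MHz.
k=2: 67.5 MHz, 76.9 MHz.
k=3: 103.6 MHz, 113 MHz.
k=4: 139.7 MHz, 149.1 MHz.
Within [38.6 MHz, 106 MHz]: 40.8 MHz, 67.5 MHz, 76.9 MHz, 103.6 MHz.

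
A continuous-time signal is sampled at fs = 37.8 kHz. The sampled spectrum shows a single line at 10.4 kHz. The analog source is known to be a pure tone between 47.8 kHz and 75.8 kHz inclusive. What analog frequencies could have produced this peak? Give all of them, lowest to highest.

48.2 kHz, 65.2 kHz

Frequencies that alias to 10.4 kHz are k·fs ± 10.4 kHz for integer k ≥ 0.
k=0: 10.4 kHz.
k=1: 27.4 kHz, 48.2 kHz.
k=2: 65.2 kHz, 86 kHz.
k=3: 103 kHz, 123.8 kHz.
Within [47.8 kHz, 75.8 kHz]: 48.2 kHz, 65.2 kHz.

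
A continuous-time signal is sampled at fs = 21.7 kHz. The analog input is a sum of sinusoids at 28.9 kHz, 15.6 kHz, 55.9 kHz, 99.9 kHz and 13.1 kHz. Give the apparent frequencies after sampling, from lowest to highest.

6.1 kHz, 7.2 kHz, 8.6 kHz, 9.2 kHz

fs/2 = 10.85 kHz.
28.9 kHz mod fs = 7.2 kHz.
7.2 kHz ≤ fs/2 = 10.85 kHz, appears at 7.2 kHz.
15.6 kHz > fs/2 = 10.85 kHz, folds to fs − 15.6 kHz = 6.1 kHz.
55.9 kHz mod fs = 12.5 kHz.
12.5 kHz > fs/2 = 10.85 kHz, folds to fs − 12.5 kHz = 9.2 kHz.
99.9 kHz mod fs = 13.1 kHz.
13.1 kHz > fs/2 = 10.85 kHz, folds to fs − 13.1 kHz = 8.6 kHz.
13.1 kHz > fs/2 = 10.85 kHz, folds to fs − 13.1 kHz = 8.6 kHz.
Distinct values: {6.1 kHz, 7.2 kHz, 8.6 kHz, 9.2 kHz}.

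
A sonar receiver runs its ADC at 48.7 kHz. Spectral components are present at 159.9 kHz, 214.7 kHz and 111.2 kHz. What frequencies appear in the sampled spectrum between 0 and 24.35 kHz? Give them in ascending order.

13.8 kHz, 19.9 kHz

fs/2 = 24.35 kHz.
159.9 kHz mod fs = 13.8 kHz.
13.8 kHz ≤ fs/2 = 24.35 kHz, appears at 13.8 kHz.
214.7 kHz mod fs = 19.9 kHz.
19.9 kHz ≤ fs/2 = 24.35 kHz, appears at 19.9 kHz.
111.2 kHz mod fs = 13.8 kHz.
13.8 kHz ≤ fs/2 = 24.35 kHz, appears at 13.8 kHz.
Distinct values: {13.8 kHz, 19.9 kHz}.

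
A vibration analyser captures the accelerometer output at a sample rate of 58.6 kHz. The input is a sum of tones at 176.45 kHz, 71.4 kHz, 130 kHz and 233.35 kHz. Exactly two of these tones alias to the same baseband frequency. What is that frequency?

12.8 kHz

fs/2 = 29.3 kHz.
176.45 kHz mod fs = 0.65 kHz.
0.65 kHz ≤ fs/2 = 29.3 kHz, appears at 0.65 kHz.
71.4 kHz mod fs = 12.8 kHz.
12.8 kHz ≤ fs/2 = 29.3 kHz, appears at 12.8 kHz.
130 kHz mod fs = 12.8 kHz.
12.8 kHz ≤ fs/2 = 29.3 kHz, appears at 12.8 kHz.
233.35 kHz mod fs = 57.55 kHz.
57.55 kHz > fs/2 = 29.3 kHz, folds to fs − 57.55 kHz = 1.05 kHz.
71.4 kHz and 130 kHz both map to 12.8 kHz.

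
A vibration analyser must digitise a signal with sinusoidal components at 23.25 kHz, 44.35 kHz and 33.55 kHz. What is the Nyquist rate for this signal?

88.7 kHz

Highest-frequency component: 44.35 kHz.
Nyquist rate = 2 × 44.35 kHz = 88.7 kHz.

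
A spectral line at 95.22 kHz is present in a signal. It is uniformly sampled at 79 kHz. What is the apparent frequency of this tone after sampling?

95.22 kHz mod fs = 16.22 kHz.
16.22 kHz ≤ fs/2 = 39.5 kHz, appears at 16.22 kHz.

16.22 kHz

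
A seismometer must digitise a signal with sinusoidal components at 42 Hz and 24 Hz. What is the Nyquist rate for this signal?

84 Hz

Highest-frequency component: 42 Hz.
Nyquist rate = 2 × 42 Hz = 84 Hz.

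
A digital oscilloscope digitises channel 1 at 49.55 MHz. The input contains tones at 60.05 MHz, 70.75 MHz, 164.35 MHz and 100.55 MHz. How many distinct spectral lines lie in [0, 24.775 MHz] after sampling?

4

fs/2 = 24.775 MHz.
60.05 MHz mod fs = 10.5 MHz.
10.5 MHz ≤ fs/2 = 24.775 MHz, appears at 10.5 MHz.
70.75 MHz mod fs = 21.2 MHz.
21.2 MHz ≤ fs/2 = 24.775 MHz, appears at 21.2 MHz.
164.35 MHz mod fs = 15.7 MHz.
15.7 MHz ≤ fs/2 = 24.775 MHz, appears at 15.7 MHz.
100.55 MHz mod fs = 1.45 MHz.
1.45 MHz ≤ fs/2 = 24.775 MHz, appears at 1.45 MHz.
Distinct values: {1.45 MHz, 10.5 MHz, 15.7 MHz, 21.2 MHz} → 4.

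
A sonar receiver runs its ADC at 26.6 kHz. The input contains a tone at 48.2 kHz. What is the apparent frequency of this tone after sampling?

48.2 kHz mod fs = 21.6 kHz.
21.6 kHz > fs/2 = 13.3 kHz, folds to fs − 21.6 kHz = 5 kHz.

5 kHz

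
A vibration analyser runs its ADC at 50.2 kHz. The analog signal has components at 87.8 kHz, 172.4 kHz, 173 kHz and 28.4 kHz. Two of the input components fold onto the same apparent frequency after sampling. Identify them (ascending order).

fs/2 = 25.1 kHz.
87.8 kHz mod fs = 37.6 kHz.
37.6 kHz > fs/2 = 25.1 kHz, folds to fs − 37.6 kHz = 12.6 kHz.
172.4 kHz mod fs = 21.8 kHz.
21.8 kHz ≤ fs/2 = 25.1 kHz, appears at 21.8 kHz.
173 kHz mod fs = 22.4 kHz.
22.4 kHz ≤ fs/2 = 25.1 kHz, appears at 22.4 kHz.
28.4 kHz > fs/2 = 25.1 kHz, folds to fs − 28.4 kHz = 21.8 kHz.
28.4 kHz and 172.4 kHz both map to 21.8 kHz.

28.4 kHz, 172.4 kHz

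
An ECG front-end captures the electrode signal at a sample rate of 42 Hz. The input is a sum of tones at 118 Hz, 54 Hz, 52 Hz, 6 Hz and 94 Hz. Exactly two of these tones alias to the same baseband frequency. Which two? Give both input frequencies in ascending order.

fs/2 = 21 Hz.
118 Hz mod fs = 34 Hz.
34 Hz > fs/2 = 21 Hz, folds to fs − 34 Hz = 8 Hz.
54 Hz mod fs = 12 Hz.
12 Hz ≤ fs/2 = 21 Hz, appears at 12 Hz.
52 Hz mod fs = 10 Hz.
10 Hz ≤ fs/2 = 21 Hz, appears at 10 Hz.
6 Hz ≤ fs/2 = 21 Hz, passes unchanged.
94 Hz mod fs = 10 Hz.
10 Hz ≤ fs/2 = 21 Hz, appears at 10 Hz.
52 Hz and 94 Hz both map to 10 Hz.

52 Hz, 94 Hz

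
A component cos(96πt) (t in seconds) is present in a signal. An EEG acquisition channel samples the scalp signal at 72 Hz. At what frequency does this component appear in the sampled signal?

ω = 96π rad/s → f = ω/(2π) = 48 Hz.
48 Hz > fs/2 = 36 Hz, folds to fs − 48 Hz = 24 Hz.

24 Hz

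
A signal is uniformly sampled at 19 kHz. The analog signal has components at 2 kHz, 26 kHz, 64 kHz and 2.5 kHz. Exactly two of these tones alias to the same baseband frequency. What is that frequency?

7 kHz

fs/2 = 9.5 kHz.
2 kHz ≤ fs/2 = 9.5 kHz, passes unchanged.
26 kHz mod fs = 7 kHz.
7 kHz ≤ fs/2 = 9.5 kHz, appears at 7 kHz.
64 kHz mod fs = 7 kHz.
7 kHz ≤ fs/2 = 9.5 kHz, appears at 7 kHz.
2.5 kHz ≤ fs/2 = 9.5 kHz, passes unchanged.
26 kHz and 64 kHz both map to 7 kHz.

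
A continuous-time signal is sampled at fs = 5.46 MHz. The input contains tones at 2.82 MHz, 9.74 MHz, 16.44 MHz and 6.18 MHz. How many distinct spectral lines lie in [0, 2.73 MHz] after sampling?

fs/2 = 2.73 MHz.
2.82 MHz > fs/2 = 2.73 MHz, folds to fs − 2.82 MHz = 2.64 MHz.
9.74 MHz mod fs = 4.28 MHz.
4.28 MHz > fs/2 = 2.73 MHz, folds to fs − 4.28 MHz = 1.18 MHz.
16.44 MHz mod fs = 0.06 MHz.
0.06 MHz ≤ fs/2 = 2.73 MHz, appears at 0.06 MHz.
6.18 MHz mod fs = 0.72 MHz.
0.72 MHz ≤ fs/2 = 2.73 MHz, appears at 0.72 MHz.
Distinct values: {0.06 MHz, 0.72 MHz, 1.18 MHz, 2.64 MHz} → 4.

4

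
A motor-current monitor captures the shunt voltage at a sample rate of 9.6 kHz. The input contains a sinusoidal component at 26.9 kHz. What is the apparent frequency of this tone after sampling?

26.9 kHz mod fs = 7.7 kHz.
7.7 kHz > fs/2 = 4.8 kHz, folds to fs − 7.7 kHz = 1.9 kHz.

1.9 kHz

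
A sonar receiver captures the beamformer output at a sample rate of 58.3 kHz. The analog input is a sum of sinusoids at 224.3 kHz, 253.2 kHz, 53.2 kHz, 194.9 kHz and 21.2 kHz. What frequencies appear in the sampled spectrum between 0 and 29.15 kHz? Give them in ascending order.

5.1 kHz, 8.9 kHz, 20 kHz, 21.2 kHz

fs/2 = 29.15 kHz.
224.3 kHz mod fs = 49.4 kHz.
49.4 kHz > fs/2 = 29.15 kHz, folds to fs − 49.4 kHz = 8.9 kHz.
253.2 kHz mod fs = 20 kHz.
20 kHz ≤ fs/2 = 29.15 kHz, appears at 20 kHz.
53.2 kHz > fs/2 = 29.15 kHz, folds to fs − 53.2 kHz = 5.1 kHz.
194.9 kHz mod fs = 20 kHz.
20 kHz ≤ fs/2 = 29.15 kHz, appears at 20 kHz.
21.2 kHz ≤ fs/2 = 29.15 kHz, passes unchanged.
Distinct values: {5.1 kHz, 8.9 kHz, 20 kHz, 21.2 kHz}.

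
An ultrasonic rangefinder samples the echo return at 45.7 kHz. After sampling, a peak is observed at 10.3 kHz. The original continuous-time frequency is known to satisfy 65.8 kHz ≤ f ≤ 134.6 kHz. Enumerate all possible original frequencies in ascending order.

81.1 kHz, 101.7 kHz, 126.8 kHz

Frequencies that alias to 10.3 kHz are k·fs ± 10.3 kHz for integer k ≥ 0.
k=0: 10.3 kHz.
k=1: 35.4 kHz, 56 kHz.
k=2: 81.1 kHz, 101.7 kHz.
k=3: 126.8 kHz, 147.4 kHz.
k=4: 172.5 kHz, 193.1 kHz.
Within [65.8 kHz, 134.6 kHz]: 81.1 kHz, 101.7 kHz, 126.8 kHz.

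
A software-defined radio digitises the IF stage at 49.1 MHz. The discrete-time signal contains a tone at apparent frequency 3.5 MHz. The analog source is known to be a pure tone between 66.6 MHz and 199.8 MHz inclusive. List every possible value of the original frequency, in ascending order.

Frequencies that alias to 3.5 MHz are k·fs ± 3.5 MHz for integer k ≥ 0.
k=0: 3.5 MHz.
k=1: 45.6 MHz, 52.6 MHz.
k=2: 94.7 MHz, 101.7 MHz.
k=3: 143.8 MHz, 150.8 MHz.
k=4: 192.9 MHz, 199.9 MHz.
k=5: 242 MHz, 249 MHz.
Within [66.6 MHz, 199.8 MHz]: 94.7 MHz, 101.7 MHz, 143.8 MHz, 150.8 MHz, 192.9 MHz.

94.7 MHz, 101.7 MHz, 143.8 MHz, 150.8 MHz, 192.9 MHz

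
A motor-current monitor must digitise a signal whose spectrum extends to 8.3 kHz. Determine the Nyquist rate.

16.6 kHz

Nyquist rate = 2 × 8.3 kHz = 16.6 kHz.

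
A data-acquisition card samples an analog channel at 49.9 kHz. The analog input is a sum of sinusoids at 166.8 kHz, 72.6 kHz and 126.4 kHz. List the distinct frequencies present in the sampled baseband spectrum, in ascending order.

17.1 kHz, 22.7 kHz, 23.3 kHz

fs/2 = 24.95 kHz.
166.8 kHz mod fs = 17.1 kHz.
17.1 kHz ≤ fs/2 = 24.95 kHz, appears at 17.1 kHz.
72.6 kHz mod fs = 22.7 kHz.
22.7 kHz ≤ fs/2 = 24.95 kHz, appears at 22.7 kHz.
126.4 kHz mod fs = 26.6 kHz.
26.6 kHz > fs/2 = 24.95 kHz, folds to fs − 26.6 kHz = 23.3 kHz.
Distinct values: {17.1 kHz, 22.7 kHz, 23.3 kHz}.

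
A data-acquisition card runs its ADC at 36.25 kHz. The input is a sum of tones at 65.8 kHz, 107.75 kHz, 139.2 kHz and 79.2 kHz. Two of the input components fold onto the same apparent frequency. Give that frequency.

fs/2 = 18.125 kHz.
65.8 kHz mod fs = 29.55 kHz.
29.55 kHz > fs/2 = 18.125 kHz, folds to fs − 29.55 kHz = 6.7 kHz.
107.75 kHz mod fs = 35.25 kHz.
35.25 kHz > fs/2 = 18.125 kHz, folds to fs − 35.25 kHz = 1 kHz.
139.2 kHz mod fs = 30.45 kHz.
30.45 kHz > fs/2 = 18.125 kHz, folds to fs − 30.45 kHz = 5.8 kHz.
79.2 kHz mod fs = 6.7 kHz.
6.7 kHz ≤ fs/2 = 18.125 kHz, appears at 6.7 kHz.
65.8 kHz and 79.2 kHz both map to 6.7 kHz.

6.7 kHz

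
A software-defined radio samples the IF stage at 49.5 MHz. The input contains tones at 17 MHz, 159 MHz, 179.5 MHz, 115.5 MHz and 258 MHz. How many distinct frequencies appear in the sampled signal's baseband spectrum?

4

fs/2 = 24.75 MHz.
17 MHz ≤ fs/2 = 24.75 MHz, passes unchanged.
159 MHz mod fs = 10.5 MHz.
10.5 MHz ≤ fs/2 = 24.75 MHz, appears at 10.5 MHz.
179.5 MHz mod fs = 31 MHz.
31 MHz > fs/2 = 24.75 MHz, folds to fs − 31 MHz = 18.5 MHz.
115.5 MHz mod fs = 16.5 MHz.
16.5 MHz ≤ fs/2 = 24.75 MHz, appears at 16.5 MHz.
258 MHz mod fs = 10.5 MHz.
10.5 MHz ≤ fs/2 = 24.75 MHz, appears at 10.5 MHz.
Distinct values: {10.5 MHz, 16.5 MHz, 17 MHz, 18.5 MHz} → 4.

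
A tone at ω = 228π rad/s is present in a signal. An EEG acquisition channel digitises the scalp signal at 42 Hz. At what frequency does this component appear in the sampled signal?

ω = 228π rad/s → f = ω/(2π) = 114 Hz.
114 Hz mod fs = 30 Hz.
30 Hz > fs/2 = 21 Hz, folds to fs − 30 Hz = 12 Hz.

12 Hz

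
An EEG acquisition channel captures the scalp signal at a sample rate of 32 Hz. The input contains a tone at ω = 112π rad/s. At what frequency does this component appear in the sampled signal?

8 Hz

ω = 112π rad/s → f = ω/(2π) = 56 Hz.
56 Hz mod fs = 24 Hz.
24 Hz > fs/2 = 16 Hz, folds to fs − 24 Hz = 8 Hz.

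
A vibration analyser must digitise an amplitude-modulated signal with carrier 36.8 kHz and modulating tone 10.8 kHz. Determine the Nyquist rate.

AM sidebands sit at fc ± fm = 26 kHz and 47.6 kHz.
Highest-frequency component: 47.6 kHz.
Nyquist rate = 2 × 47.6 kHz = 95.2 kHz.

95.2 kHz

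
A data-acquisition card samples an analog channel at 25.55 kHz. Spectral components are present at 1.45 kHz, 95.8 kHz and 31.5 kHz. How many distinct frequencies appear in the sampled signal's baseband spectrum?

fs/2 = 12.775 kHz.
1.45 kHz ≤ fs/2 = 12.775 kHz, passes unchanged.
95.8 kHz mod fs = 19.15 kHz.
19.15 kHz > fs/2 = 12.775 kHz, folds to fs − 19.15 kHz = 6.4 kHz.
31.5 kHz mod fs = 5.95 kHz.
5.95 kHz ≤ fs/2 = 12.775 kHz, appears at 5.95 kHz.
Distinct values: {1.45 kHz, 5.95 kHz, 6.4 kHz} → 3.

3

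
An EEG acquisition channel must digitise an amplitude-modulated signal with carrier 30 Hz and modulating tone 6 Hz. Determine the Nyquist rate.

72 Hz

AM sidebands sit at fc ± fm = 24 Hz and 36 Hz.
Highest-frequency component: 36 Hz.
Nyquist rate = 2 × 36 Hz = 72 Hz.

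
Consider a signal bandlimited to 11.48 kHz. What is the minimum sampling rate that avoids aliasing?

22.96 kHz

Nyquist rate = 2 × 11.48 kHz = 22.96 kHz.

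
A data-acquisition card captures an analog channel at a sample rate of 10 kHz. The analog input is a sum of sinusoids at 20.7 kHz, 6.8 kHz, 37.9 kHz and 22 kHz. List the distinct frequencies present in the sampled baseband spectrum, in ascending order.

fs/2 = 5 kHz.
20.7 kHz mod fs = 0.7 kHz.
0.7 kHz ≤ fs/2 = 5 kHz, appears at 0.7 kHz.
6.8 kHz > fs/2 = 5 kHz, folds to fs − 6.8 kHz = 3.2 kHz.
37.9 kHz mod fs = 7.9 kHz.
7.9 kHz > fs/2 = 5 kHz, folds to fs − 7.9 kHz = 2.1 kHz.
22 kHz mod fs = 2 kHz.
2 kHz ≤ fs/2 = 5 kHz, appears at 2 kHz.
Distinct values: {0.7 kHz, 2 kHz, 2.1 kHz, 3.2 kHz}.

0.7 kHz, 2 kHz, 2.1 kHz, 3.2 kHz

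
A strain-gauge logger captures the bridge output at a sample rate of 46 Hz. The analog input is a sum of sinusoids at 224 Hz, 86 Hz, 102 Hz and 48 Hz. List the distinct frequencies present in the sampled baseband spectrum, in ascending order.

2 Hz, 6 Hz, 10 Hz

fs/2 = 23 Hz.
224 Hz mod fs = 40 Hz.
40 Hz > fs/2 = 23 Hz, folds to fs − 40 Hz = 6 Hz.
86 Hz mod fs = 40 Hz.
40 Hz > fs/2 = 23 Hz, folds to fs − 40 Hz = 6 Hz.
102 Hz mod fs = 10 Hz.
10 Hz ≤ fs/2 = 23 Hz, appears at 10 Hz.
48 Hz mod fs = 2 Hz.
2 Hz ≤ fs/2 = 23 Hz, appears at 2 Hz.
Distinct values: {2 Hz, 6 Hz, 10 Hz}.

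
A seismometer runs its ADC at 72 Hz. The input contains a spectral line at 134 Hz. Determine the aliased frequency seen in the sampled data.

10 Hz

134 Hz mod fs = 62 Hz.
62 Hz > fs/2 = 36 Hz, folds to fs − 62 Hz = 10 Hz.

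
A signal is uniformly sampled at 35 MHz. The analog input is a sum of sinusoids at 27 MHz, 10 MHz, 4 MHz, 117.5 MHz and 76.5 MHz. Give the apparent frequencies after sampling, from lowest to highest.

4 MHz, 6.5 MHz, 8 MHz, 10 MHz, 12.5 MHz

fs/2 = 17.5 MHz.
27 MHz > fs/2 = 17.5 MHz, folds to fs − 27 MHz = 8 MHz.
10 MHz ≤ fs/2 = 17.5 MHz, passes unchanged.
4 MHz ≤ fs/2 = 17.5 MHz, passes unchanged.
117.5 MHz mod fs = 12.5 MHz.
12.5 MHz ≤ fs/2 = 17.5 MHz, appears at 12.5 MHz.
76.5 MHz mod fs = 6.5 MHz.
6.5 MHz ≤ fs/2 = 17.5 MHz, appears at 6.5 MHz.
Distinct values: {4 MHz, 6.5 MHz, 8 MHz, 10 MHz, 12.5 MHz}.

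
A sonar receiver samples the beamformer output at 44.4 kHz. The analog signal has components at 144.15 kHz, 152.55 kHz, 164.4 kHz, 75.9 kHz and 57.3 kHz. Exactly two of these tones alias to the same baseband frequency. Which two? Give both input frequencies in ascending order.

fs/2 = 22.2 kHz.
144.15 kHz mod fs = 10.95 kHz.
10.95 kHz ≤ fs/2 = 22.2 kHz, appears at 10.95 kHz.
152.55 kHz mod fs = 19.35 kHz.
19.35 kHz ≤ fs/2 = 22.2 kHz, appears at 19.35 kHz.
164.4 kHz mod fs = 31.2 kHz.
31.2 kHz > fs/2 = 22.2 kHz, folds to fs − 31.2 kHz = 13.2 kHz.
75.9 kHz mod fs = 31.5 kHz.
31.5 kHz > fs/2 = 22.2 kHz, folds to fs − 31.5 kHz = 12.9 kHz.
57.3 kHz mod fs = 12.9 kHz.
12.9 kHz ≤ fs/2 = 22.2 kHz, appears at 12.9 kHz.
57.3 kHz and 75.9 kHz both map to 12.9 kHz.

57.3 kHz, 75.9 kHz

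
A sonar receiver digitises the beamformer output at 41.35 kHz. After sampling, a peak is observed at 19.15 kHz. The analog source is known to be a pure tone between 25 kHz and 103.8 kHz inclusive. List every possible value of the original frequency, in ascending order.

Frequencies that alias to 19.15 kHz are k·fs ± 19.15 kHz for integer k ≥ 0.
k=0: 19.15 kHz.
k=1: 22.2 kHz, 60.5 kHz.
k=2: 63.55 kHz, 101.85 kHz.
k=3: 104.9 kHz, 143.2 kHz.
Within [25 kHz, 103.8 kHz]: 60.5 kHz, 63.55 kHz, 101.85 kHz.

60.5 kHz, 63.55 kHz, 101.85 kHz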